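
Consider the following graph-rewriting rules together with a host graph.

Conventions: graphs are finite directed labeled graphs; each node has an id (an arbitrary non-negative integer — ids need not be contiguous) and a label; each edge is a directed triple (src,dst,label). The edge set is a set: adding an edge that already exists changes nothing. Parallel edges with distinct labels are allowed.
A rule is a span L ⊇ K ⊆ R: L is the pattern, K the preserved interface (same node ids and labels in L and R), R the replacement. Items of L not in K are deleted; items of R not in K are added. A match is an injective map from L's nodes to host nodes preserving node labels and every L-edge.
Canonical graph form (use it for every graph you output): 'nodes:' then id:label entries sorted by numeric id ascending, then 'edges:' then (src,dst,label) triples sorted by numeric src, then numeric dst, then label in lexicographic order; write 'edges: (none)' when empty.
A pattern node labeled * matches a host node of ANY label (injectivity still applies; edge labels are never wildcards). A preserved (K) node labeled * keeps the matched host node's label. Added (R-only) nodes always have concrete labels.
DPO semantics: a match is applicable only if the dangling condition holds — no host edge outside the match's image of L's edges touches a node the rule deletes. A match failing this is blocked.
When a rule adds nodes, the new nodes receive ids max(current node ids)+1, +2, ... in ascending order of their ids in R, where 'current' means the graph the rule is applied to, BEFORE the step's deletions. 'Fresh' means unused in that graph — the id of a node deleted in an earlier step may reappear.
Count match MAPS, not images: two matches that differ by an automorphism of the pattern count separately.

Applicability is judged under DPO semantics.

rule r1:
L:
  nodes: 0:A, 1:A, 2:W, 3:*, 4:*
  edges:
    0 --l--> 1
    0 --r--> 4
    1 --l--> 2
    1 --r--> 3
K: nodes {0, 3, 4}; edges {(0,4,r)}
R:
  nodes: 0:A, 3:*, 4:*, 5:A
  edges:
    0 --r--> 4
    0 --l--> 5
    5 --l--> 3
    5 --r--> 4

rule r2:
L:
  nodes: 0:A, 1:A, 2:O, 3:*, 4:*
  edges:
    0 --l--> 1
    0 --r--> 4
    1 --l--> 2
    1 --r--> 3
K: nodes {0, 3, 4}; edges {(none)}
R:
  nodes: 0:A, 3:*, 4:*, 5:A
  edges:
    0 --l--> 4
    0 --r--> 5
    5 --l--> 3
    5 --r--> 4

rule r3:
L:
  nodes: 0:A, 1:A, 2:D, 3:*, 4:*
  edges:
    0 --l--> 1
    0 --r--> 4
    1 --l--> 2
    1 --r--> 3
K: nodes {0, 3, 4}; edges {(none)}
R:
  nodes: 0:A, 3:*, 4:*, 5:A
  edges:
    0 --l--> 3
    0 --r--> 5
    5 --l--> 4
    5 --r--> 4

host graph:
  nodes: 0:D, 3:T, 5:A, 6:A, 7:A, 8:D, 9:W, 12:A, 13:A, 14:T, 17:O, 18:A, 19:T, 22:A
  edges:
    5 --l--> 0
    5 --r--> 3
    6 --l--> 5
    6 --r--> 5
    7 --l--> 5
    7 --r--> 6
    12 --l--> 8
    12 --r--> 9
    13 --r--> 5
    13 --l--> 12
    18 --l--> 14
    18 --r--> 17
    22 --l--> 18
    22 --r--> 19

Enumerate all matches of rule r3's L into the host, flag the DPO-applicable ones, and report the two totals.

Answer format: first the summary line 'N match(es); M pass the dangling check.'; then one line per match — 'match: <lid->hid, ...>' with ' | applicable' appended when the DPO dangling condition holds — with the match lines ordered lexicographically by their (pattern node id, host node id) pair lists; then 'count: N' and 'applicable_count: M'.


2 match(es); 1 pass the dangling check.
match: 0->7, 1->5, 2->0, 3->3, 4->6
match: 0->13, 1->12, 2->8, 3->9, 4->5 | applicable
count: 2
applicable_count: 1


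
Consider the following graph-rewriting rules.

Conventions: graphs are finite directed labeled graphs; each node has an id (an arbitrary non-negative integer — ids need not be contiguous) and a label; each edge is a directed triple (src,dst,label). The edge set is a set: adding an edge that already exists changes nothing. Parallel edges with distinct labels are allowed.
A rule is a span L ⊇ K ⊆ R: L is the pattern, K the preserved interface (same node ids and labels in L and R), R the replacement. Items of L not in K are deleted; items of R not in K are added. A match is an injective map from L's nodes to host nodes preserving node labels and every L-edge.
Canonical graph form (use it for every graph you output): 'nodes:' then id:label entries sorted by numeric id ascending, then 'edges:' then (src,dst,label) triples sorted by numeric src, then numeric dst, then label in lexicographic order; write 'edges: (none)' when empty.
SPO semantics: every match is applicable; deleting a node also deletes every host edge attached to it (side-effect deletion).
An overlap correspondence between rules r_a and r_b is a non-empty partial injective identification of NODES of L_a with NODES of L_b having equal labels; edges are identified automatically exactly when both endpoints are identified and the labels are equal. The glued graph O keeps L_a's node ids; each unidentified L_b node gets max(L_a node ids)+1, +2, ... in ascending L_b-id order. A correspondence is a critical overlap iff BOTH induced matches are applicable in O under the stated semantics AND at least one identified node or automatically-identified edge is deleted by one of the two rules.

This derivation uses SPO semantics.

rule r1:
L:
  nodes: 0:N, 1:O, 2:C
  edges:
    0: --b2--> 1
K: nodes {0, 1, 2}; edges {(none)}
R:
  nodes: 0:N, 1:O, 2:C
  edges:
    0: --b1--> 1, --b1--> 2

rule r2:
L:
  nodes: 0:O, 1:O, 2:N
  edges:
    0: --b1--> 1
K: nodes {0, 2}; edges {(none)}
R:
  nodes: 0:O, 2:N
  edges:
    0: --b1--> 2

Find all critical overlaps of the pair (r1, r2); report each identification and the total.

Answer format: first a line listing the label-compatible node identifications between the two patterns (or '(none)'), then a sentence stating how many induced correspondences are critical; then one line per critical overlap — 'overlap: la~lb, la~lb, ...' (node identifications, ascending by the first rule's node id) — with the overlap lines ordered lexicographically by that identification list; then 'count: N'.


label-compatible node identifications between L(r1) and L(r2): 0~2, 1~0, 1~1
2 of the induced correspondences are critical overlaps of r1 and r2.
overlap: 0~2, 1~1
overlap: 1~1
count: 2


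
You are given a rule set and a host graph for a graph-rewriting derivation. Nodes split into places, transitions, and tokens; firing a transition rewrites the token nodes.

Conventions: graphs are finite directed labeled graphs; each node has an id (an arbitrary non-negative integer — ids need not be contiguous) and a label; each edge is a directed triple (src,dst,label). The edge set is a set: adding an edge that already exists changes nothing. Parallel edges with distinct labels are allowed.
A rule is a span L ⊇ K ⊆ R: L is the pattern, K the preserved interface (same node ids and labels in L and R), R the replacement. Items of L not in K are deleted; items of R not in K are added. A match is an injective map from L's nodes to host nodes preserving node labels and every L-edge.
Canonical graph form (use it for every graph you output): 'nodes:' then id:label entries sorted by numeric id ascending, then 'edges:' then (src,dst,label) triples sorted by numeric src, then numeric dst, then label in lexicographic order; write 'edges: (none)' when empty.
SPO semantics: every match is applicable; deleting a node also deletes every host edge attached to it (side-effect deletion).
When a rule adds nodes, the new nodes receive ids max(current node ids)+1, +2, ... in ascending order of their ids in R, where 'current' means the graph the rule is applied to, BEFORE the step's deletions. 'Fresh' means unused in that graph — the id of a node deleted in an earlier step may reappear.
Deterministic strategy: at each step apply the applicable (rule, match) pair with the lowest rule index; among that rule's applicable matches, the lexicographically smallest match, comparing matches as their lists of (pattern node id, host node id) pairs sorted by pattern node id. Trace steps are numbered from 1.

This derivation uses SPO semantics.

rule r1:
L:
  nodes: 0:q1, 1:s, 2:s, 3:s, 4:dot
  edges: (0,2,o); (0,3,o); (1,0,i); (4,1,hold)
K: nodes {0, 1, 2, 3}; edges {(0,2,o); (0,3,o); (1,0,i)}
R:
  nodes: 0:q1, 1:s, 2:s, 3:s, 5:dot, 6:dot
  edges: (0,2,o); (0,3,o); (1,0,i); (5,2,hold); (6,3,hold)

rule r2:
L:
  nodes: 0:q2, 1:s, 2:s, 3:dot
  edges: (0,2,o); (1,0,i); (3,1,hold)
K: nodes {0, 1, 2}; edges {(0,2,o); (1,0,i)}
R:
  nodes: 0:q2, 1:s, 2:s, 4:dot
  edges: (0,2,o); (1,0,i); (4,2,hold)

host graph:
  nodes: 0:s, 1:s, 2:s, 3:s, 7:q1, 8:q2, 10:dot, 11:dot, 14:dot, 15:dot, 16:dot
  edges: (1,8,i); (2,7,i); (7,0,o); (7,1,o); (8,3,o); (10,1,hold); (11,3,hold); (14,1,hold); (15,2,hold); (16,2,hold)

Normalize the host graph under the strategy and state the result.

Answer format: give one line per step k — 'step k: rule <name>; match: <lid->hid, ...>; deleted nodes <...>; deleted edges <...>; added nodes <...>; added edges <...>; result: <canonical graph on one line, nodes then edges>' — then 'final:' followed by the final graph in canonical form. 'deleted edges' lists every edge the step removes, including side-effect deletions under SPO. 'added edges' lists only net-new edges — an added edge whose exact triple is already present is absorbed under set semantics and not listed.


step 1: rule r1; match: 0->7, 1->2, 2->0, 3->1, 4->15; deleted nodes 15; deleted edges (15,2,hold); added nodes 17, 18; added edges (17,0,hold); (18,1,hold); result: nodes: 0:s, 1:s, 2:s, 3:s, 7:q1, 8:q2, 10:dot, 11:dot, 14:dot, 16:dot, 17:dot, 18:dot edges: (1,8,i); (2,7,i); (7,0,o); (7,1,o); (8,3,o); (10,1,hold); (11,3,hold); (14,1,hold); (16,2,hold); (17,0,hold); (18,1,hold)
step 2: rule r1; match: 0->7, 1->2, 2->0, 3->1, 4->16; deleted nodes 16; deleted edges (16,2,hold); added nodes 19, 20; added edges (19,0,hold); (20,1,hold); result: nodes: 0:s, 1:s, 2:s, 3:s, 7:q1, 8:q2, 10:dot, 11:dot, 14:dot, 17:dot, 18:dot, 19:dot, 20:dot edges: (1,8,i); (2,7,i); (7,0,o); (7,1,o); (8,3,o); (10,1,hold); (11,3,hold); (14,1,hold); (17,0,hold); (18,1,hold); (19,0,hold); (20,1,hold)
step 3: rule r2; match: 0->8, 1->1, 2->3, 3->10; deleted nodes 10; deleted edges (10,1,hold); added nodes 21; added edges (21,3,hold); result: nodes: 0:s, 1:s, 2:s, 3:s, 7:q1, 8:q2, 11:dot, 14:dot, 17:dot, 18:dot, 19:dot, 20:dot, 21:dot edges: (1,8,i); (2,7,i); (7,0,o); (7,1,o); (8,3,o); (11,3,hold); (14,1,hold); (17,0,hold); (18,1,hold); (19,0,hold); (20,1,hold); (21,3,hold)
step 4: rule r2; match: 0->8, 1->1, 2->3, 3->14; deleted nodes 14; deleted edges (14,1,hold); added nodes 22; added edges (22,3,hold); result: nodes: 0:s, 1:s, 2:s, 3:s, 7:q1, 8:q2, 11:dot, 17:dot, 18:dot, 19:dot, 20:dot, 21:dot, 22:dot edges: (1,8,i); (2,7,i); (7,0,o); (7,1,o); (8,3,o); (11,3,hold); (17,0,hold); (18,1,hold); (19,0,hold); (20,1,hold); (21,3,hold); (22,3,hold)
step 5: rule r2; match: 0->8, 1->1, 2->3, 3->18; deleted nodes 18; deleted edges (18,1,hold); added nodes 23; added edges (23,3,hold); result: nodes: 0:s, 1:s, 2:s, 3:s, 7:q1, 8:q2, 11:dot, 17:dot, 19:dot, 20:dot, 21:dot, 22:dot, 23:dot edges: (1,8,i); (2,7,i); (7,0,o); (7,1,o); (8,3,o); (11,3,hold); (17,0,hold); (19,0,hold); (20,1,hold); (21,3,hold); (22,3,hold); (23,3,hold)
step 6: rule r2; match: 0->8, 1->1, 2->3, 3->20; deleted nodes 20; deleted edges (20,1,hold); added nodes 24; added edges (24,3,hold); result: nodes: 0:s, 1:s, 2:s, 3:s, 7:q1, 8:q2, 11:dot, 17:dot, 19:dot, 21:dot, 22:dot, 23:dot, 24:dot edges: (1,8,i); (2,7,i); (7,0,o); (7,1,o); (8,3,o); (11,3,hold); (17,0,hold); (19,0,hold); (21,3,hold); (22,3,hold); (23,3,hold); (24,3,hold)
final:
nodes: 0:s, 1:s, 2:s, 3:s, 7:q1, 8:q2, 11:dot, 17:dot, 19:dot, 21:dot, 22:dot, 23:dot, 24:dot
edges: (1,8,i); (2,7,i); (7,0,o); (7,1,o); (8,3,o); (11,3,hold); (17,0,hold); (19,0,hold); (21,3,hold); (22,3,hold); (23,3,hold); (24,3,hold)


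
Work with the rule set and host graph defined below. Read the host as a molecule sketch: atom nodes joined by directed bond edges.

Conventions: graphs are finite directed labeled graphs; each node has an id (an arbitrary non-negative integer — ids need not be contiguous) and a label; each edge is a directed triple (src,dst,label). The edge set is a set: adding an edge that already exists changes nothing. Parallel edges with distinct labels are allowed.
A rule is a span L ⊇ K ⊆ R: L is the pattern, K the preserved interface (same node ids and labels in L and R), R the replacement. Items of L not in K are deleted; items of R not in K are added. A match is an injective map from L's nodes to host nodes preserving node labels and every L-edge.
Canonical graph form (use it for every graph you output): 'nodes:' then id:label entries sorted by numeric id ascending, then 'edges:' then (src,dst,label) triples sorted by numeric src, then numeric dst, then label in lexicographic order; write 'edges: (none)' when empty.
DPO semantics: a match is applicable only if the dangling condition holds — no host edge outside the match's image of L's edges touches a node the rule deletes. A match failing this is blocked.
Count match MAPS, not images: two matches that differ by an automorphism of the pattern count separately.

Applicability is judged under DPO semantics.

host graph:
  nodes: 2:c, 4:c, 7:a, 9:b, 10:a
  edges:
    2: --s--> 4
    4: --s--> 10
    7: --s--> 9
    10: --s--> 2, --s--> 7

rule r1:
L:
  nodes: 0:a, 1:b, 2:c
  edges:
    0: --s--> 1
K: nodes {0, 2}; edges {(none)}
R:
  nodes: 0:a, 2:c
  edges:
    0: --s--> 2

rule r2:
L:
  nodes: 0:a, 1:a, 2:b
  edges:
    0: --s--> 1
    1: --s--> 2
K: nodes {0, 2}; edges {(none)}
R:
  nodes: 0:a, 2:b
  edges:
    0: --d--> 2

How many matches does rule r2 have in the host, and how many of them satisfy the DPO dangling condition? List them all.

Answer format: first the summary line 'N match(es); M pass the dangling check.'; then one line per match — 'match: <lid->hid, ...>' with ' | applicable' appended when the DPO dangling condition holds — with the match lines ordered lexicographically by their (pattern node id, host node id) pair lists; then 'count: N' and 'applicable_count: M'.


1 match(es); 1 pass the dangling check.
match: 0->10, 1->7, 2->9 | applicable
count: 1
applicable_count: 1


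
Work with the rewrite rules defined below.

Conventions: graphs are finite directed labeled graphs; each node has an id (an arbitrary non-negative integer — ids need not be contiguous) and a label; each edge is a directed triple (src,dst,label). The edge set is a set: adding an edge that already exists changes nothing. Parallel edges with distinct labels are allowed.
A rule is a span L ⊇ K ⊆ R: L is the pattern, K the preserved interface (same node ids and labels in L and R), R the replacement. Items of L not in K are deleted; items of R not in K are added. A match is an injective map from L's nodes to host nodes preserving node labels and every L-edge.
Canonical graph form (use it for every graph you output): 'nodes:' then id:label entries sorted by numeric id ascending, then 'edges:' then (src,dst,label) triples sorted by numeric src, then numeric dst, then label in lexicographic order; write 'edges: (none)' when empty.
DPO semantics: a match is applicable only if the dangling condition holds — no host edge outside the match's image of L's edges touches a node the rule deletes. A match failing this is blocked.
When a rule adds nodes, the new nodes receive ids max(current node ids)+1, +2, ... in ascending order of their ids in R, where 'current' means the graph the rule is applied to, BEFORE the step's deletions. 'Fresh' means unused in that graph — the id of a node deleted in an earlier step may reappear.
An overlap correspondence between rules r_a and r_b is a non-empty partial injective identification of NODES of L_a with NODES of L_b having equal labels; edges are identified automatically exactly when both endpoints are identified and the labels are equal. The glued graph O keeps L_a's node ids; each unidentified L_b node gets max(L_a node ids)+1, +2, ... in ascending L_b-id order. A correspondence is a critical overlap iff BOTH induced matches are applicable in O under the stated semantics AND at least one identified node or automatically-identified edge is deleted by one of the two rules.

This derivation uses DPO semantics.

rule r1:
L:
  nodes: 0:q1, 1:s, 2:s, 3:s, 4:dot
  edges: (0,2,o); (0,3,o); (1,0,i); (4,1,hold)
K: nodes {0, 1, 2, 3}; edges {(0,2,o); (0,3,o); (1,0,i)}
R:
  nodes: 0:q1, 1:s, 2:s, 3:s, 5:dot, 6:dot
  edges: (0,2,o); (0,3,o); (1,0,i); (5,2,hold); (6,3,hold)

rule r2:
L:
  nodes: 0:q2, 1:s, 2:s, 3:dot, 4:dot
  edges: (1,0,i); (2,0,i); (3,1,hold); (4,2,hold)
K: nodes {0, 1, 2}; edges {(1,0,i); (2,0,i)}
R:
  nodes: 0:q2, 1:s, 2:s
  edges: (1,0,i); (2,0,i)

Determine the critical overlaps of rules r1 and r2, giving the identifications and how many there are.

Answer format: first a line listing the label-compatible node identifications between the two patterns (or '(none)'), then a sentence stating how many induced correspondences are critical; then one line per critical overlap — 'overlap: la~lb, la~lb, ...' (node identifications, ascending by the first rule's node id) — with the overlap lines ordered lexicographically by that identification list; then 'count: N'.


label-compatible node identifications between L(r1) and L(r2): 1~1, 1~2, 2~1, 2~2, 3~1, 3~2, 4~3, 4~4
6 of the induced correspondences are critical overlaps of r1 and r2.
overlap: 1~1, 2~2, 4~3
overlap: 1~1, 3~2, 4~3
overlap: 1~1, 4~3
overlap: 1~2, 2~1, 4~4
overlap: 1~2, 3~1, 4~4
overlap: 1~2, 4~4
count: 6


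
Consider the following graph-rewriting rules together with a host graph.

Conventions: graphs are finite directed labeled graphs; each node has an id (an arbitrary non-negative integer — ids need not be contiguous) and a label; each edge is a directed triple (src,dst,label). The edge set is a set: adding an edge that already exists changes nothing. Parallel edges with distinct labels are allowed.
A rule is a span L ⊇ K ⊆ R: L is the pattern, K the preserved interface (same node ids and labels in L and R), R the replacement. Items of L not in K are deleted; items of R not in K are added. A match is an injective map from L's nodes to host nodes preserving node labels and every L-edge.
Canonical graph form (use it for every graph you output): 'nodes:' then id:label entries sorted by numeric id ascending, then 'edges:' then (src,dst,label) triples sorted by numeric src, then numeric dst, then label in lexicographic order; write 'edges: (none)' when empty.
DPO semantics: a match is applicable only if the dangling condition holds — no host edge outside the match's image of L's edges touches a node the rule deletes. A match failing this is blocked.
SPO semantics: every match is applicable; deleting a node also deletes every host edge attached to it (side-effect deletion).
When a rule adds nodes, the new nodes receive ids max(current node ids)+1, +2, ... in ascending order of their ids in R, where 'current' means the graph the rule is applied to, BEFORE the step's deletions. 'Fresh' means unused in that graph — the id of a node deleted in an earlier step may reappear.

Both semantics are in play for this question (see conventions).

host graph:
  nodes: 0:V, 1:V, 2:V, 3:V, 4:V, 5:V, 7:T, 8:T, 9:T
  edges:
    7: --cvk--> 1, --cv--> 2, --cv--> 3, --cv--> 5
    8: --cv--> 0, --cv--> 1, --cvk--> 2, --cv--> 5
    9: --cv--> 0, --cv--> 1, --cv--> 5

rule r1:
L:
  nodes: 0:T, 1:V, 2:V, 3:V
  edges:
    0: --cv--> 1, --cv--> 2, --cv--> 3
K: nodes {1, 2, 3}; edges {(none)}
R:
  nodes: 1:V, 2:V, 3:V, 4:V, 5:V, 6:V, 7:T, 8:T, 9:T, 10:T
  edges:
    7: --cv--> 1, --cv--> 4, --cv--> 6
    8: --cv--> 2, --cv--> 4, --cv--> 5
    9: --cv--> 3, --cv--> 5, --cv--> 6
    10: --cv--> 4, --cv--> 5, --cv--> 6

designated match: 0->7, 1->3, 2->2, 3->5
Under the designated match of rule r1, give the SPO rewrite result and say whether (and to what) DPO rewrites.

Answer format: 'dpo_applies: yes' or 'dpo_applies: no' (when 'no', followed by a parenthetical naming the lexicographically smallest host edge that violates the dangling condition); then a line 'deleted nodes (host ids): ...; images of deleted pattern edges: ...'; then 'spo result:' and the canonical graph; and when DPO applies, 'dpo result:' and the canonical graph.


dpo_applies: no
(the rule deletes node 7, which keeps host edge (7,1,cvk) outside the match image — the dangling condition fails, DPO blocks; SPO proceeds and side-deletes such edges)
deleted nodes (host ids): 7; images of deleted pattern edges: (7,2,cv); (7,3,cv); (7,5,cv)
spo result:
nodes: 0:V, 1:V, 2:V, 3:V, 4:V, 5:V, 8:T, 9:T, 10:V, 11:V, 12:V, 13:T, 14:T, 15:T, 16:T
edges: (8,0,cv); (8,1,cv); (8,2,cvk); (8,5,cv); (9,0,cv); (9,1,cv); (9,5,cv); (13,3,cv); (13,10,cv); (13,12,cv); (14,2,cv); (14,10,cv); (14,11,cv); (15,5,cv); (15,11,cv); (15,12,cv); (16,10,cv); (16,11,cv); (16,12,cv)


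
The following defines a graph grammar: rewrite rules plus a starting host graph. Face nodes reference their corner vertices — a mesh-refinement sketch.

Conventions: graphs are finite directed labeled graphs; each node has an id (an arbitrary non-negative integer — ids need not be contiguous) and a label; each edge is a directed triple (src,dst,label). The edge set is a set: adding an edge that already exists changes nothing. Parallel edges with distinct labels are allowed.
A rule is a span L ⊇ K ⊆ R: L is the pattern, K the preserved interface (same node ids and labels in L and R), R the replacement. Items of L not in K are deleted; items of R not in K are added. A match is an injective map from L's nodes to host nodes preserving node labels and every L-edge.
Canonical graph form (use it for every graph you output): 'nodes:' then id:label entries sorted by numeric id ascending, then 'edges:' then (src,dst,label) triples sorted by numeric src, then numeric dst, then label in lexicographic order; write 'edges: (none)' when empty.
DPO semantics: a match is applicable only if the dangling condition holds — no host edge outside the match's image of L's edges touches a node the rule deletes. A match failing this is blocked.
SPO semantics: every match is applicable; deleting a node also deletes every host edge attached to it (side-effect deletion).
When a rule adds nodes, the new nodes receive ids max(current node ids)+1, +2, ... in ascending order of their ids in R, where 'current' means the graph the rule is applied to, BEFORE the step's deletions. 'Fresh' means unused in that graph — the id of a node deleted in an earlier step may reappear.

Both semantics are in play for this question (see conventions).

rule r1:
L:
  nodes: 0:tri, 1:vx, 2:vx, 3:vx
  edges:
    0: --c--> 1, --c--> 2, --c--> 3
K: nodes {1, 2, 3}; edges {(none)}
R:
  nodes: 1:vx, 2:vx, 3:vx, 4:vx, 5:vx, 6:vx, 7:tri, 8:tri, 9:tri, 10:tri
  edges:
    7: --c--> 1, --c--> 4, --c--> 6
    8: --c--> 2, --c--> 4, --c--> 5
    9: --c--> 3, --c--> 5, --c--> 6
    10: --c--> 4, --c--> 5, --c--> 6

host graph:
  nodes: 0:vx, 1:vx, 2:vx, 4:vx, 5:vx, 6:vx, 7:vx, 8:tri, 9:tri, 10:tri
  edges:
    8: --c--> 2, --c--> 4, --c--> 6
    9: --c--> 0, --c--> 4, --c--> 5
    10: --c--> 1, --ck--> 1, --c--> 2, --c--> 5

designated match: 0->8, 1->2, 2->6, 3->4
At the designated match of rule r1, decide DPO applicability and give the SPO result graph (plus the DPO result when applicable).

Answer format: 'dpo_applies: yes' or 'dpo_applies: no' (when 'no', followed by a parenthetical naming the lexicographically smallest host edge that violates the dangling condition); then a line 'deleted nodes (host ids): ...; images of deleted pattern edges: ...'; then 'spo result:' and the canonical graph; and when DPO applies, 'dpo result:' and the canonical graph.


dpo_applies: yes
deleted nodes (host ids): 8; images of deleted pattern edges: (8,2,c); (8,4,c); (8,6,c)
spo result:
nodes: 0:vx, 1:vx, 2:vx, 4:vx, 5:vx, 6:vx, 7:vx, 9:tri, 10:tri, 11:vx, 12:vx, 13:vx, 14:tri, 15:tri, 16:tri, 17:tri
edges: (9,0,c); (9,4,c); (9,5,c); (10,1,c); (10,1,ck); (10,2,c); (10,5,c); (14,2,c); (14,11,c); (14,13,c); (15,6,c); (15,11,c); (15,12,c); (16,4,c); (16,12,c); (16,13,c); (17,11,c); (17,12,c); (17,13,c)
dpo result:
nodes: 0:vx, 1:vx, 2:vx, 4:vx, 5:vx, 6:vx, 7:vx, 9:tri, 10:tri, 11:vx, 12:vx, 13:vx, 14:tri, 15:tri, 16:tri, 17:tri
edges: (9,0,c); (9,4,c); (9,5,c); (10,1,c); (10,1,ck); (10,2,c); (10,5,c); (14,2,c); (14,11,c); (14,13,c); (15,6,c); (15,11,c); (15,12,c); (16,4,c); (16,12,c); (16,13,c); (17,11,c); (17,12,c); (17,13,c)


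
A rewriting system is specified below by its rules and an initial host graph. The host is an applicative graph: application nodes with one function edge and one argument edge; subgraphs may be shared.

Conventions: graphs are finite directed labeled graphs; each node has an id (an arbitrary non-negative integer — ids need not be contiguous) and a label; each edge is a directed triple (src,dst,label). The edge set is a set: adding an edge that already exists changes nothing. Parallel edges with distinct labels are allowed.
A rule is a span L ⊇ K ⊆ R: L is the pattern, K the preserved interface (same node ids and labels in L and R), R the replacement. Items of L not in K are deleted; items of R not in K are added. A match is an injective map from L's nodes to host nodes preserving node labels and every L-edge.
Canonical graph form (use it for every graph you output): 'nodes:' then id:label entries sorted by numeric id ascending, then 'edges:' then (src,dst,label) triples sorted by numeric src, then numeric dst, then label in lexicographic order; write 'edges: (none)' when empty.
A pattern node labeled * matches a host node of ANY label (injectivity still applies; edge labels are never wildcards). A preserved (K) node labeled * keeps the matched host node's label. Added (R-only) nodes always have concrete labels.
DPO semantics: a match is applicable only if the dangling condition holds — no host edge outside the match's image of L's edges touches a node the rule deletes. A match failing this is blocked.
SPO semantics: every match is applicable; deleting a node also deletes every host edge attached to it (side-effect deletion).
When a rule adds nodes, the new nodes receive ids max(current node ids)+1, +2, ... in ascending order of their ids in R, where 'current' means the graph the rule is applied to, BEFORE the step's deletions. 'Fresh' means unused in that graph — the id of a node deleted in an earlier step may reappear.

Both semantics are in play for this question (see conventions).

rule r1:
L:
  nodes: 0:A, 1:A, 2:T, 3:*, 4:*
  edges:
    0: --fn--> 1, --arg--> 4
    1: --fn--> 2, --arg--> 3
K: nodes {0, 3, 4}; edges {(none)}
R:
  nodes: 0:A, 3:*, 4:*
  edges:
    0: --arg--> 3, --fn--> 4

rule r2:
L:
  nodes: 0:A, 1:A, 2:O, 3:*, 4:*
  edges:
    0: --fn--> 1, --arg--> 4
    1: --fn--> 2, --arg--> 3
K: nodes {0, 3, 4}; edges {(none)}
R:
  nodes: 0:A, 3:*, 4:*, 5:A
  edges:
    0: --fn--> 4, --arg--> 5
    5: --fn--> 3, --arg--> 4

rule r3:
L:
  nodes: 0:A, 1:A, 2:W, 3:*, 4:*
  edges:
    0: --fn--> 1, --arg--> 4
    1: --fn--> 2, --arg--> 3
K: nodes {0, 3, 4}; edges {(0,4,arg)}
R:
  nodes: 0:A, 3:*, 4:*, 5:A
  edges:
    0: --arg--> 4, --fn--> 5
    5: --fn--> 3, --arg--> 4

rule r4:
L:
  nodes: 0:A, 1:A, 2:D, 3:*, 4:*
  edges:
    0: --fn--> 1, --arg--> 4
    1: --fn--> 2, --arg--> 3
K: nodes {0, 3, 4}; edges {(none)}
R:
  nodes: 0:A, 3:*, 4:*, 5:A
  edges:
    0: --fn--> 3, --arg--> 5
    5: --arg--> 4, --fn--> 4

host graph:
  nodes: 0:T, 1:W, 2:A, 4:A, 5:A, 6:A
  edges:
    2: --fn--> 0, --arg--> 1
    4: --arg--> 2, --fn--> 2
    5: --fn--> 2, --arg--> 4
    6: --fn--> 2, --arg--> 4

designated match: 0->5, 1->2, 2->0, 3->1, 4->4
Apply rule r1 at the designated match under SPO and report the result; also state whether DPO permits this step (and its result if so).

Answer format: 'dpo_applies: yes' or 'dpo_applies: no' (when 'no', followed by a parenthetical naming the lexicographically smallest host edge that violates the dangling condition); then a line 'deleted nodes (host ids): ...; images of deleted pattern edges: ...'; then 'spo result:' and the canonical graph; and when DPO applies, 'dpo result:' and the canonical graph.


dpo_applies: no
(the rule deletes node 2, which keeps host edge (4,2,arg) outside the match image — the dangling condition fails, DPO blocks; SPO proceeds and side-deletes such edges)
deleted nodes (host ids): 0, 2; images of deleted pattern edges: (2,0,fn); (2,1,arg); (5,2,fn); (5,4,arg)
spo result:
nodes: 1:W, 4:A, 5:A, 6:A
edges: (5,1,arg); (5,4,fn); (6,4,arg)


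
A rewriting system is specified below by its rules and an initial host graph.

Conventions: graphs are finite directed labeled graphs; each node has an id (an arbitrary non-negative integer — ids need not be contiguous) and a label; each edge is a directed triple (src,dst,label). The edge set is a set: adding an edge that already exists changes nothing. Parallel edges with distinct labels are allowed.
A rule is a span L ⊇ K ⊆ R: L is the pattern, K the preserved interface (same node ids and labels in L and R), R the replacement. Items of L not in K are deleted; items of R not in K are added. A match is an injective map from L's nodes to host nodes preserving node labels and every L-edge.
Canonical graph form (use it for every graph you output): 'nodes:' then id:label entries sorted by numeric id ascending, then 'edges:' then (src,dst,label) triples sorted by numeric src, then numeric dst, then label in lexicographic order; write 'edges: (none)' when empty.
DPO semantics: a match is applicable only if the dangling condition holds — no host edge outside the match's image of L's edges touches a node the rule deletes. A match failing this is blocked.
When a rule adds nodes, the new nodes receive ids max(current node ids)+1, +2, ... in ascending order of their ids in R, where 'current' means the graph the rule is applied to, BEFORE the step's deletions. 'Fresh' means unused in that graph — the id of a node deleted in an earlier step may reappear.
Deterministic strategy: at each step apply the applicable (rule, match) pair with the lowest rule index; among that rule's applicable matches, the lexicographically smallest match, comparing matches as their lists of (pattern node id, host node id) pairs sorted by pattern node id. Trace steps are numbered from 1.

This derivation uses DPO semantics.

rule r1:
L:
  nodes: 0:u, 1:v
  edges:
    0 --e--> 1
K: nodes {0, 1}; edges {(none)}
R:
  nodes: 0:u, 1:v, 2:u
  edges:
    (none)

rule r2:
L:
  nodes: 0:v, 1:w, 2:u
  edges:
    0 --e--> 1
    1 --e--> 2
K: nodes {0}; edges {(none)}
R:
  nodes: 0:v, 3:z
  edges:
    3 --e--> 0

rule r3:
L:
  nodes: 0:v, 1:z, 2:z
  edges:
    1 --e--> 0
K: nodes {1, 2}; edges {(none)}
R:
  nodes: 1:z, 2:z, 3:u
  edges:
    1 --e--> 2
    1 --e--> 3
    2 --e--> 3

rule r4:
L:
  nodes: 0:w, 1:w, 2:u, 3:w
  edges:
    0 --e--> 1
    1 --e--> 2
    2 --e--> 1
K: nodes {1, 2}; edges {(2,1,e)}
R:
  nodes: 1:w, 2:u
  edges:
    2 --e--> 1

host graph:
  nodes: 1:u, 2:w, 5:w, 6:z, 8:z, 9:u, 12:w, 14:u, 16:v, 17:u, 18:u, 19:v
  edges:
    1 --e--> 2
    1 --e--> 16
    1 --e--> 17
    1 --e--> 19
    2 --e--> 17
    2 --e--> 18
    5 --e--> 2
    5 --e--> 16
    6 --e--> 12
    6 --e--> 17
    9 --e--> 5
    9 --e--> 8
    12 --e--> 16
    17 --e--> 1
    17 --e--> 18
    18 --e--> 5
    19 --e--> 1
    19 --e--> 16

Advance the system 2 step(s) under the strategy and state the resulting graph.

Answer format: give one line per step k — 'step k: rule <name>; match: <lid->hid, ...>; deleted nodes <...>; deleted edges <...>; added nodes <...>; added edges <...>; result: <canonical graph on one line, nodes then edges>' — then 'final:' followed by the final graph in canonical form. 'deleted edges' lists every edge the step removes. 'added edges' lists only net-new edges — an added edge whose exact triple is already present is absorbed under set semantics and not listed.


step 1: rule r1; match: 0->1, 1->16; deleted nodes (none); deleted edges (1,16,e); added nodes 20; added edges (none); result: nodes: 1:u, 2:w, 5:w, 6:z, 8:z, 9:u, 12:w, 14:u, 16:v, 17:u, 18:u, 19:v, 20:u edges: (1,2,e); (1,17,e); (1,19,e); (2,17,e); (2,18,e); (5,2,e); (5,16,e); (6,12,e); (6,17,e); (9,5,e); (9,8,e); (12,16,e); (17,1,e); (17,18,e); (18,5,e); (19,1,e); (19,16,e)
step 2: rule r1; match: 0->1, 1->19; deleted nodes (none); deleted edges (1,19,e); added nodes 21; added edges (none); result: nodes: 1:u, 2:w, 5:w, 6:z, 8:z, 9:u, 12:w, 14:u, 16:v, 17:u, 18:u, 19:v, 20:u, 21:u edges: (1,2,e); (1,17,e); (2,17,e); (2,18,e); (5,2,e); (5,16,e); (6,12,e); (6,17,e); (9,5,e); (9,8,e); (12,16,e); (17,1,e); (17,18,e); (18,5,e); (19,1,e); (19,16,e)
final:
nodes: 1:u, 2:w, 5:w, 6:z, 8:z, 9:u, 12:w, 14:u, 16:v, 17:u, 18:u, 19:v, 20:u, 21:u
edges: (1,2,e); (1,17,e); (2,17,e); (2,18,e); (5,2,e); (5,16,e); (6,12,e); (6,17,e); (9,5,e); (9,8,e); (12,16,e); (17,1,e); (17,18,e); (18,5,e); (19,1,e); (19,16,e)


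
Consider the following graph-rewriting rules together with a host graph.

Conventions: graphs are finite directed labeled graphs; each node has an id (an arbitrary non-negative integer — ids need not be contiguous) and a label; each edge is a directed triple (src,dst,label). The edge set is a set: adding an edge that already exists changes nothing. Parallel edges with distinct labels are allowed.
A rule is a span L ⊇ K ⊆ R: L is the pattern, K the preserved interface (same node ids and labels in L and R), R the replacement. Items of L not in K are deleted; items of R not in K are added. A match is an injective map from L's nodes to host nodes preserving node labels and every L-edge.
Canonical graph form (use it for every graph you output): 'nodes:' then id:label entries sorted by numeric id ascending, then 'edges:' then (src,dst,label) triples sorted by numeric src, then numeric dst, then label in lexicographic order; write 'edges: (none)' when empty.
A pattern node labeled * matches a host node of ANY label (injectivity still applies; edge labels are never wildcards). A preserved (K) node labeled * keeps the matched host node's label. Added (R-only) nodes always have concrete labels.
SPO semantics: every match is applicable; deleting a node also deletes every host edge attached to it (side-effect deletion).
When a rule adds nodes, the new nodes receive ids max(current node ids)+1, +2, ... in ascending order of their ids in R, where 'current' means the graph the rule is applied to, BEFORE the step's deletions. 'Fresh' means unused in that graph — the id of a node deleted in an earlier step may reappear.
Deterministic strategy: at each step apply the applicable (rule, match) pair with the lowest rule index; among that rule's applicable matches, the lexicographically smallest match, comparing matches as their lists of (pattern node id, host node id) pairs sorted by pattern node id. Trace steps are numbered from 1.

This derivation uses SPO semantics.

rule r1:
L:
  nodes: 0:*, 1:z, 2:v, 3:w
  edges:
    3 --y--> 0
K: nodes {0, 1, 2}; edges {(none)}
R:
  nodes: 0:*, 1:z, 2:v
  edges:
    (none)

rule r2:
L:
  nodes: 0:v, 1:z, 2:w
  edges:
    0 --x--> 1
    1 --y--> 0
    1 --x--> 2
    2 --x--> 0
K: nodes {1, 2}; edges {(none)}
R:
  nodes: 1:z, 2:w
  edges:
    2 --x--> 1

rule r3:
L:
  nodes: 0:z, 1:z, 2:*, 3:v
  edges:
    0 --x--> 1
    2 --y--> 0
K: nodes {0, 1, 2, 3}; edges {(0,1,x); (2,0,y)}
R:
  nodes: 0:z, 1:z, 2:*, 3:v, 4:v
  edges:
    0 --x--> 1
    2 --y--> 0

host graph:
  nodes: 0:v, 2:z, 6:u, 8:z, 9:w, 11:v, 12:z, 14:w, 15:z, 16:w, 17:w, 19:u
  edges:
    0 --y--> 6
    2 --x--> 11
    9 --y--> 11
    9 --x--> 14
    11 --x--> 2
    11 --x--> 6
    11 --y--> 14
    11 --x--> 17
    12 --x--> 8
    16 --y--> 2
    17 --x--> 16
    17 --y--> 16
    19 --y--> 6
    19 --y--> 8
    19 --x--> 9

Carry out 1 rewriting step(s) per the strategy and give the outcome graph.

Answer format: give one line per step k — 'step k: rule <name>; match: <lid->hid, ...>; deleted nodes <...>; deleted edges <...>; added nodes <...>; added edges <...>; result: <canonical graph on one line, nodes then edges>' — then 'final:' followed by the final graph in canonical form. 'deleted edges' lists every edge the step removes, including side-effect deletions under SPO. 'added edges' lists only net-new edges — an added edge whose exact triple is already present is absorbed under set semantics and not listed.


step 1: rule r1; match: 0->2, 1->8, 2->0, 3->16; deleted nodes 16; deleted edges (16,2,y); (17,16,x); (17,16,y); added nodes (none); added edges (none); result: nodes: 0:v, 2:z, 6:u, 8:z, 9:w, 11:v, 12:z, 14:w, 15:z, 17:w, 19:u edges: (0,6,y); (2,11,x); (9,11,y); (9,14,x); (11,2,x); (11,6,x); (11,14,y); (11,17,x); (12,8,x); (19,6,y); (19,8,y); (19,9,x)
final:
nodes: 0:v, 2:z, 6:u, 8:z, 9:w, 11:v, 12:z, 14:w, 15:z, 17:w, 19:u
edges: (0,6,y); (2,11,x); (9,11,y); (9,14,x); (11,2,x); (11,6,x); (11,14,y); (11,17,x); (12,8,x); (19,6,y); (19,8,y); (19,9,x)


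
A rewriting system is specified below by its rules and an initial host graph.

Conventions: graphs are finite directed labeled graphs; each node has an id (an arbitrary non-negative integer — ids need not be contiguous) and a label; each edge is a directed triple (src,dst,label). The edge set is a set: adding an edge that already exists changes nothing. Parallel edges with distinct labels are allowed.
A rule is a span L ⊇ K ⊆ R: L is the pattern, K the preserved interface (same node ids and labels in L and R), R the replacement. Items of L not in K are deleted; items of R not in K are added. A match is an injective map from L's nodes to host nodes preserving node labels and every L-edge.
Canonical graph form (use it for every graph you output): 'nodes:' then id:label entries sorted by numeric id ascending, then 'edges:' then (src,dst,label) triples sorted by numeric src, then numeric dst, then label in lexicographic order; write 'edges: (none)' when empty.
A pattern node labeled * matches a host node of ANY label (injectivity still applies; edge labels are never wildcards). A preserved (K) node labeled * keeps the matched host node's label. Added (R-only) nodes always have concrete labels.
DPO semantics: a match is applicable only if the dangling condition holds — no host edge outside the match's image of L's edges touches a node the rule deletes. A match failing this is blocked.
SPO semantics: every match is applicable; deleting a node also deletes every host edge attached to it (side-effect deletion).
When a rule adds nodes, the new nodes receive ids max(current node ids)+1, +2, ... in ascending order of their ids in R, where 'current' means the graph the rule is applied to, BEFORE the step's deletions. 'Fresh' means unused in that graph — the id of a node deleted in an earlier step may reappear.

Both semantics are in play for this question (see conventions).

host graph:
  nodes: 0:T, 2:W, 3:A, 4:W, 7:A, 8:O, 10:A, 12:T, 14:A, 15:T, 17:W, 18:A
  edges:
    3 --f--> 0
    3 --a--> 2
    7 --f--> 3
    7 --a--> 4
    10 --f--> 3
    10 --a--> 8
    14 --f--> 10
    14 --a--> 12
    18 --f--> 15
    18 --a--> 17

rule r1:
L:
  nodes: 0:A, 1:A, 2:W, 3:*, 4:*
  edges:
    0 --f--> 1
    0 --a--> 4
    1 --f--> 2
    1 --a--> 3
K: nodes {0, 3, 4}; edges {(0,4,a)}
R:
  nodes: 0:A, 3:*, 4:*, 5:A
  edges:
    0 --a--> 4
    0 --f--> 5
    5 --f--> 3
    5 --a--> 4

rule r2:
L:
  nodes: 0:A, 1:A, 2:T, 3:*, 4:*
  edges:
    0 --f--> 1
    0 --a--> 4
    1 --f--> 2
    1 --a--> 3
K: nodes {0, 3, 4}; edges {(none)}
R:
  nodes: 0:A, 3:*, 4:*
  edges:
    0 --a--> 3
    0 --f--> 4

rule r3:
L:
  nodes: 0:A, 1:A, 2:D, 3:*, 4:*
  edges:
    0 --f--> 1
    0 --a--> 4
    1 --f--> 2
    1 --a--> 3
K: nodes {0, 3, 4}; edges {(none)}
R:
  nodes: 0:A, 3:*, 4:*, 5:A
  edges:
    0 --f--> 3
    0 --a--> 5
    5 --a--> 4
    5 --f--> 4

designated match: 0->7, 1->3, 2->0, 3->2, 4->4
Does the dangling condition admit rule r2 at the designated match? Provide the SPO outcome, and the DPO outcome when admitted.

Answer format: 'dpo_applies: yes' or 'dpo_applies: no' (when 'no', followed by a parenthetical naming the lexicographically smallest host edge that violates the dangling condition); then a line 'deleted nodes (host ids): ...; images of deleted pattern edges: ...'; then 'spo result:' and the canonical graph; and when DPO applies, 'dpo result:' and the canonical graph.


dpo_applies: no
(the rule deletes node 3, which keeps host edge (10,3,f) outside the match image — the dangling condition fails, DPO blocks; SPO proceeds and side-deletes such edges)
deleted nodes (host ids): 0, 3; images of deleted pattern edges: (3,0,f); (3,2,a); (7,3,f); (7,4,a)
spo result:
nodes: 2:W, 4:W, 7:A, 8:O, 10:A, 12:T, 14:A, 15:T, 17:W, 18:A
edges: (7,2,a); (7,4,f); (10,8,a); (14,10,f); (14,12,a); (18,15,f); (18,17,a)
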